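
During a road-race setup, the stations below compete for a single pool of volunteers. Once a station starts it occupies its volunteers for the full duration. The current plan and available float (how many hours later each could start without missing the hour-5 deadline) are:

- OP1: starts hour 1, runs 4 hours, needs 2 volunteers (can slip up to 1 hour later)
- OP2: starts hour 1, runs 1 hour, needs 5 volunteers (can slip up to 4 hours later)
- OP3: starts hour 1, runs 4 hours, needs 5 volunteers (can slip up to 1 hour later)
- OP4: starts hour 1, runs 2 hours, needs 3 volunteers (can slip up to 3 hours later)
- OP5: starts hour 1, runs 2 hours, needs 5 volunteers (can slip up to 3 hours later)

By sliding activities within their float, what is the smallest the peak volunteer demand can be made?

12

Early-start (OP1@1, OP2@1, OP3@1, OP4@1, OP5@1) gives peak 20: h1:20  h2:15  h3:7  h4:7  h5:0.
Shift OP4→2, OP5→4.
Schedule OP1@1, OP2@1, OP3@1, OP4@2, OP5@4: h1:12  h2:10  h3:10  h4:12  h5:5 — peak 12.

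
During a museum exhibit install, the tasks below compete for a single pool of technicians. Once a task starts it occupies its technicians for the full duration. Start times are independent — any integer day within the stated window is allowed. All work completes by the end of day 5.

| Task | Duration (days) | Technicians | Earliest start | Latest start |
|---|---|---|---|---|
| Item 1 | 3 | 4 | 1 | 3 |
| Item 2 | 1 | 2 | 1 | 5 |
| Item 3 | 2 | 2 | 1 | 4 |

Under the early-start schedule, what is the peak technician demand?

8

Early-start schedule: Item 1@1, Item 2@1, Item 3@1.
Load per day: day 1: 8, day 2: 6, day 3: 4, day 4: 0, day 5: 0.
Peak is 8.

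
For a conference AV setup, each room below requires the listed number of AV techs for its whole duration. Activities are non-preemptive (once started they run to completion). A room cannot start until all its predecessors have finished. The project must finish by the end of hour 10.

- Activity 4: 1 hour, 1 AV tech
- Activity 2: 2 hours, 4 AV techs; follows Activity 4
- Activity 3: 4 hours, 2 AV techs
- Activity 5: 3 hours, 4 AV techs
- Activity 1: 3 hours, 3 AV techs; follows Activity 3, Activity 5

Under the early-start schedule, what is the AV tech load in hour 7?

At early start, hour 7 has: Activity 1.
Demand: 3 = 3.

3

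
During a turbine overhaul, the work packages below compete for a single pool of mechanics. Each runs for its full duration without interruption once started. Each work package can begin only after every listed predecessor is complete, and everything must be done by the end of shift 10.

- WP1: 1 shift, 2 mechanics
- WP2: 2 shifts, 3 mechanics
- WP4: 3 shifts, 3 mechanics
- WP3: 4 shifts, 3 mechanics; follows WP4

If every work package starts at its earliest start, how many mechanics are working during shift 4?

At early start, shift 4 has: WP3.
Demand: 3 = 3.

3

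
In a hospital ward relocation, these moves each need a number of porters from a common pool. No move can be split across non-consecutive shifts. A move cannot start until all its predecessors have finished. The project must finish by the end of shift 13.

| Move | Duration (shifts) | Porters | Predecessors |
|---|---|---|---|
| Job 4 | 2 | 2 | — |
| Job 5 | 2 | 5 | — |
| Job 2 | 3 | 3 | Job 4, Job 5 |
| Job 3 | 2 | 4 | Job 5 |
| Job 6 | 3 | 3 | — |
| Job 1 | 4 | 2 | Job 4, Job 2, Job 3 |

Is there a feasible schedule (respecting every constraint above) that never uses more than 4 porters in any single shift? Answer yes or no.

The minimum achievable peak is 5; 4 < 5, so no feasible schedule stays within the cap.

no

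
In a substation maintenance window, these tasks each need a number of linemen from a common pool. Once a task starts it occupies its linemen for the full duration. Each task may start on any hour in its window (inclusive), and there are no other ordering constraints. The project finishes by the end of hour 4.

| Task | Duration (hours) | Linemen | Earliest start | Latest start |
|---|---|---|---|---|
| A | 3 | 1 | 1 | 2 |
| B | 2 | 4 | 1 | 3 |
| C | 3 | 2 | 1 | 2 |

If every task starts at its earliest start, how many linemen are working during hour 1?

At early start, hour 1 has: A, B, C.
Demand: 1 + 4 + 2 = 7.

7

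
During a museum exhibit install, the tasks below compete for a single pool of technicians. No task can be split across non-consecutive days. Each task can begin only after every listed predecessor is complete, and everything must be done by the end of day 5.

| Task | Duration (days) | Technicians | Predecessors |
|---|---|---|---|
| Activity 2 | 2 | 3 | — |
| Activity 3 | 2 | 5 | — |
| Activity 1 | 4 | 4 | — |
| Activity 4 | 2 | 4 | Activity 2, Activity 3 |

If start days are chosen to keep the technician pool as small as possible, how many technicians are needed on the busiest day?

12

Schedule Activity 2@1, Activity 3@1, Activity 1@1, Activity 4@3: d1:12  d2:12  d3:8  d4:8  d5:0 — peak 12.
No arrangement of the 10 feasible schedules does better.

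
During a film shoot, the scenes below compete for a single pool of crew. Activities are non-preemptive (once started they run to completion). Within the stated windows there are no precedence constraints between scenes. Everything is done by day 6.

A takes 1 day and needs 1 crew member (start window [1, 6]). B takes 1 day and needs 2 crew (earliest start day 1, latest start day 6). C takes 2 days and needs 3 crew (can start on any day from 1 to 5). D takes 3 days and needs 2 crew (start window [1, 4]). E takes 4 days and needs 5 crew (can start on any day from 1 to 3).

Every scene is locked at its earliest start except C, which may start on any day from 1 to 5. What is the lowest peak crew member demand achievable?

C@1: d1:13  d2:10  d3:7  d4:5  d5:0  d6:0 → peak 13
C@2: d1:10  d2:10  d3:10  d4:5  d5:0  d6:0 → peak 10
C@3: d1:10  d2:7  d3:10  d4:8  d5:0  d6:0 → peak 10
C@4: d1:10  d2:7  d3:7  d4:8  d5:3  d6:0 → peak 10
C@5: d1:10  d2:7  d3:7  d4:5  d5:3  d6:3 → peak 10
Best is C@2, peak 10.

10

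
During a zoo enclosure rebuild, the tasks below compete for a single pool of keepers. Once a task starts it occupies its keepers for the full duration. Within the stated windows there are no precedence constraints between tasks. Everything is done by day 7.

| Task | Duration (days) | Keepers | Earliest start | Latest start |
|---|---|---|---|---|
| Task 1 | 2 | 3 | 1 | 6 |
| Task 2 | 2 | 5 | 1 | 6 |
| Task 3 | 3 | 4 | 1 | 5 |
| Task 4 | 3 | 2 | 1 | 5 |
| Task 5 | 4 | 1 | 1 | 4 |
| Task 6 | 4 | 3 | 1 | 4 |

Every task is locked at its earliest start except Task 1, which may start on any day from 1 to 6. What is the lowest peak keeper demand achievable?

15

Task 1@1: d1:18  d2:18  d3:10  d4:4  d5:0  d6:0  d7:0 → peak 18
Task 1@2: d1:15  d2:18  d3:13  d4:4  d5:0  d6:0  d7:0 → peak 18
Task 1@3: d1:15  d2:15  d3:13  d4:7  d5:0  d6:0  d7:0 → peak 15
Task 1@4: d1:15  d2:15  d3:10  d4:7  d5:3  d6:0  d7:0 → peak 15
Task 1@5: d1:15  d2:15  d3:10  d4:4  d5:3  d6:3  d7:0 → peak 15
Task 1@6: d1:15  d2:15  d3:10  d4:4  d5:0  d6:3  d7:3 → peak 15
Best is Task 1@3, peak 15.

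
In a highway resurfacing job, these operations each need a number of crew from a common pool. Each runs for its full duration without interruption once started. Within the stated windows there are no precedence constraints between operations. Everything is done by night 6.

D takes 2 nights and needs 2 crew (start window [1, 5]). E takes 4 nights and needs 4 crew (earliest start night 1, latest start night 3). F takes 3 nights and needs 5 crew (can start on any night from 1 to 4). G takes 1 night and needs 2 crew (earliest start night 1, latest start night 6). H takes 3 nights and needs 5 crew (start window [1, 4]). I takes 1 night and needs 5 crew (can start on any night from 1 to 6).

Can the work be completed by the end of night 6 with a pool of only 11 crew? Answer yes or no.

Schedule D@1, E@1, F@1, G@3, H@4, I@5: n1:11  n2:11  n3:11  n4:9  n5:10  n6:5 — peak 11 ≤ 11.

yes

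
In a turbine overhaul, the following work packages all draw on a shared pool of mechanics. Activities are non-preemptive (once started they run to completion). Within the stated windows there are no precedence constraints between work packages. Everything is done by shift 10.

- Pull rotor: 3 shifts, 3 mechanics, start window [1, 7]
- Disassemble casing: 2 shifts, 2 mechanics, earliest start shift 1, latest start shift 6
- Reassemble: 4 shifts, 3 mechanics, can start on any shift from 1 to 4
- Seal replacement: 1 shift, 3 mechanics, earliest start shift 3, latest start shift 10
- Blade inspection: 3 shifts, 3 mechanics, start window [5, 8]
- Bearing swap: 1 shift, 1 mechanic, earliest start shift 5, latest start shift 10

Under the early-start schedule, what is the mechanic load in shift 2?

8

At early start, shift 2 has: Pull rotor, Disassemble casing, Reassemble.
Demand: 3 + 2 + 3 = 8.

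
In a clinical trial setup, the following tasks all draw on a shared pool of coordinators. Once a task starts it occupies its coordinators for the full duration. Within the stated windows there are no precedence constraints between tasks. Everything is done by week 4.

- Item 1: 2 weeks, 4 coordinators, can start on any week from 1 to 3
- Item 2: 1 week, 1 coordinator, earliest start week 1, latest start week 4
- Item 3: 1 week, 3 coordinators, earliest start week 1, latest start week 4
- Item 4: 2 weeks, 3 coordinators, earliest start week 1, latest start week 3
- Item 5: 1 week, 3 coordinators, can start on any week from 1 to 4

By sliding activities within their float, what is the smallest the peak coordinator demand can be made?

6

Early-start (Item 1@1, Item 2@1, Item 3@1, Item 4@1, Item 5@1) gives peak 14: w1:14  w2:7  w3:0  w4:0.
Shift Item 3→3, Item 4→3, Item 5→4.
Schedule Item 1@1, Item 2@1, Item 3@3, Item 4@3, Item 5@4: w1:5  w2:4  w3:6  w4:6 — peak 6.
Total coordinator-weeks = 21 over 4 weeks ⇒ peak ≥ ⌈21/4⌉ = 6, so 6 is optimal.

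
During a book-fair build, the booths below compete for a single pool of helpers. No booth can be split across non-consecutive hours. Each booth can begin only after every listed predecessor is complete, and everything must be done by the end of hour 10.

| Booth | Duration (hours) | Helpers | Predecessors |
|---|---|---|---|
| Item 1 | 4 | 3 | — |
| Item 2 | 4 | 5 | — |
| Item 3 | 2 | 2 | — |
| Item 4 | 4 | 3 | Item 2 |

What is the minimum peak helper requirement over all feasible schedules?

Early-start (Item 1@1, Item 2@1, Item 3@1, Item 4@5) gives peak 10: h1:10  h2:10  h3:8  h4:8  h5:3  h6:3  h7:3  h8:3  h9:0  h10:0.
Shift Item 1→5, Item 3→5, Item 4→7.
Schedule Item 1@5, Item 2@1, Item 3@5, Item 4@7: h1:5  h2:5  h3:5  h4:5  h5:5  h6:5  h7:6  h8:6  h9:3  h10:3 — peak 6.

6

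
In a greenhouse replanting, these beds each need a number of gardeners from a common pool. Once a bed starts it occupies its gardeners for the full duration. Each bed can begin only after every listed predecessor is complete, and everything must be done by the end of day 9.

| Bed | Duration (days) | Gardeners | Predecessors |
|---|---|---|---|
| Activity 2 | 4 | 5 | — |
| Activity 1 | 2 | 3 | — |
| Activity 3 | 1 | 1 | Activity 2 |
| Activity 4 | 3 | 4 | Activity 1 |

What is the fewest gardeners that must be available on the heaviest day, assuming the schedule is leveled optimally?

5

Early-start (Activity 2@1, Activity 1@1, Activity 3@5, Activity 4@3) gives peak 9: d1:8  d2:8  d3:9  d4:9  d5:5  d6:0  d7:0  d8:0  d9:0.
Shift Activity 1→5, Activity 4→7.
Schedule Activity 2@1, Activity 1@5, Activity 3@5, Activity 4@7: d1:5  d2:5  d3:5  d4:5  d5:4  d6:3  d7:4  d8:4  d9:4 — peak 5.
Total gardener-days = 39 over 9 days ⇒ peak ≥ ⌈39/9⌉ = 5, so 5 is optimal.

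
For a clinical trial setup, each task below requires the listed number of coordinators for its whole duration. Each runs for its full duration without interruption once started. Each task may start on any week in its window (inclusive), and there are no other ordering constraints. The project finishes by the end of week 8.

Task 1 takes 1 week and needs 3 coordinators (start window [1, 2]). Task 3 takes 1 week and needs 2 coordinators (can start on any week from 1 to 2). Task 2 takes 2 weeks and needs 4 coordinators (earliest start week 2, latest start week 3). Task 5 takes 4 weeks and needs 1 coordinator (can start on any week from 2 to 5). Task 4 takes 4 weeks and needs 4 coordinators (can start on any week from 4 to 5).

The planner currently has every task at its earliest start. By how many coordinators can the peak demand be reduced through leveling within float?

0

Early-start peak: w1:5  w2:5  w3:5  w4:5  w5:5  w6:4  w7:4  w8:0 ⇒ 5.
Leveled (Task 1@1, Task 3@1, Task 2@2, Task 5@2, Task 4@4): w1:5  w2:5  w3:5  w4:5  w5:5  w6:4  w7:4  w8:0 ⇒ 5.
Reduction 5 − 5 = 0.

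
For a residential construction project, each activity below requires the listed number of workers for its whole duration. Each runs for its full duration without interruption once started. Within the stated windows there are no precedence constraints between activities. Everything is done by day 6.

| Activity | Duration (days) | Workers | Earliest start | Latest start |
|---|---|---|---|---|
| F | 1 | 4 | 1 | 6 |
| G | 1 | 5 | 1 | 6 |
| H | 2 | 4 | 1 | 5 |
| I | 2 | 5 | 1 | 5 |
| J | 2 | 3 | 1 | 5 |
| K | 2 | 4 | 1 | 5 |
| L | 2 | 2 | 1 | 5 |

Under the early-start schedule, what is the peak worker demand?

27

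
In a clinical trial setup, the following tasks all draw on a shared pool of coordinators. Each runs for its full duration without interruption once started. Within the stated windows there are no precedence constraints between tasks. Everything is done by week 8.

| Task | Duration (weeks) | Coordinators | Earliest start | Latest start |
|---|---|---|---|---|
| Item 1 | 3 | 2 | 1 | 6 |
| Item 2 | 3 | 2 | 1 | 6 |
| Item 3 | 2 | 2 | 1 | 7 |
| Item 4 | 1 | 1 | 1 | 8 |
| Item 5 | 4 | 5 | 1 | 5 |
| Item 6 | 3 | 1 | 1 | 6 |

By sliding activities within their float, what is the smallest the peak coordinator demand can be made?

6

Early-start (Item 1@1, Item 2@1, Item 3@1, Item 4@1, Item 5@1, Item 6@1) gives peak 13: w1:13  w2:12  w3:10  w4:5  w5:0  w6:0  w7:0  w8:0.
Shift Item 4→3, Item 5→4, Item 6→3.
Schedule Item 1@1, Item 2@1, Item 3@1, Item 4@3, Item 5@4, Item 6@3: w1:6  w2:6  w3:6  w4:6  w5:6  w6:5  w7:5  w8:0 — peak 6.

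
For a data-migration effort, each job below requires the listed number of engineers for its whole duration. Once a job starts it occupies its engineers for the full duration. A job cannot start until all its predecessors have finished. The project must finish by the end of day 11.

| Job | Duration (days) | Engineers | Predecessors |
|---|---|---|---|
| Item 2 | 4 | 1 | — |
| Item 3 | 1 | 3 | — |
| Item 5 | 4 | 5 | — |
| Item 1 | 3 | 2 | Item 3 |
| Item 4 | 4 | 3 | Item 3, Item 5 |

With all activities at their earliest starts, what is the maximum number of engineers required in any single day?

9

Early-start schedule: Item 2@1, Item 3@1, Item 5@1, Item 1@2, Item 4@5.
Load per day: day 1: 9, day 2: 8, day 3: 8, day 4: 8, day 5: 3, day 6: 3, day 7: 3, day 8: 3, day 9: 0, day 10: 0, day 11: 0.
Peak is 9.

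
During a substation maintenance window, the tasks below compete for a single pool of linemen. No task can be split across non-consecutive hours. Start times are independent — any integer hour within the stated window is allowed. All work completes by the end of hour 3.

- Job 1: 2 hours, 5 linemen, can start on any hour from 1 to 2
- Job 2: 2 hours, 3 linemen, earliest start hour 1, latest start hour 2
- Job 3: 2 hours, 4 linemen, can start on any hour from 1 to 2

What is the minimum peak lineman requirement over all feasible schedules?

12

Schedule Job 1@1, Job 2@1, Job 3@1: h1:12  h2:12  h3:0 — peak 12.
No arrangement of the 8 feasible schedules does better.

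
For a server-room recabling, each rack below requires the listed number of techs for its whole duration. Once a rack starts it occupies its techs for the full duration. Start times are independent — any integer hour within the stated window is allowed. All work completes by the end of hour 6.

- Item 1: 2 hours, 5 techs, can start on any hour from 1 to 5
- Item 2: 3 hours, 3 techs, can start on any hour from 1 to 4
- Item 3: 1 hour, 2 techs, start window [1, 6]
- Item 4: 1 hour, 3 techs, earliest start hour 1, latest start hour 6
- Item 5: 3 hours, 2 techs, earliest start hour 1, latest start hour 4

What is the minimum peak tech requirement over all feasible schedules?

5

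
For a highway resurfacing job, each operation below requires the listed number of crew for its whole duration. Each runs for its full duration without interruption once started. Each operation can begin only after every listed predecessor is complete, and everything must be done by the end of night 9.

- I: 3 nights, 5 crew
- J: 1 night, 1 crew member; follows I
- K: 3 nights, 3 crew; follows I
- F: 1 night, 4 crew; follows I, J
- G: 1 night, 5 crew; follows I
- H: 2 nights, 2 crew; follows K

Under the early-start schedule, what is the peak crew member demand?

9

Early-start schedule: I@1, J@4, K@4, F@5, G@4, H@7.
Load per night: night 1: 5, night 2: 5, night 3: 5, night 4: 9, night 5: 7, night 6: 3, night 7: 2, night 8: 2, night 9: 0.
Peak is 9.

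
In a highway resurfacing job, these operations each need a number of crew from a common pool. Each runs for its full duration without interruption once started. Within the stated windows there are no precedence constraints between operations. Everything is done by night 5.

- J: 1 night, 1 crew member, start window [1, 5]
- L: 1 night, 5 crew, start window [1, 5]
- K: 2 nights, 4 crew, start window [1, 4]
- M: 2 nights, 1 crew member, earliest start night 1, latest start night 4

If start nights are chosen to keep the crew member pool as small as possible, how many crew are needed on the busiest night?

Early-start (J@1, L@1, K@1, M@1) gives peak 11: n1:11  n2:5  n3:0  n4:0  n5:0.
Shift L→2, K→3, M→3.
Schedule J@1, L@2, K@3, M@3: n1:1  n2:5  n3:5  n4:5  n5:0 — peak 5.

5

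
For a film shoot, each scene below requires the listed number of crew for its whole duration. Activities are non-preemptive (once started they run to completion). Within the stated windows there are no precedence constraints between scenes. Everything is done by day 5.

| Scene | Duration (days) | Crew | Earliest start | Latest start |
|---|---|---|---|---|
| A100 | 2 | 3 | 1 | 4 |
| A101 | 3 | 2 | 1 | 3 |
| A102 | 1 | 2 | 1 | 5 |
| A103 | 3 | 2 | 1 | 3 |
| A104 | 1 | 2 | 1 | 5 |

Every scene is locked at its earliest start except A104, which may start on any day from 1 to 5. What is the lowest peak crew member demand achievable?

A104@1: d1:11  d2:7  d3:4  d4:0  d5:0 → peak 11
A104@2: d1:9  d2:9  d3:4  d4:0  d5:0 → peak 9
A104@3: d1:9  d2:7  d3:6  d4:0  d5:0 → peak 9
A104@4: d1:9  d2:7  d3:4  d4:2  d5:0 → peak 9
A104@5: d1:9  d2:7  d3:4  d4:0  d5:2 → peak 9
Best is A104@2, peak 9.

9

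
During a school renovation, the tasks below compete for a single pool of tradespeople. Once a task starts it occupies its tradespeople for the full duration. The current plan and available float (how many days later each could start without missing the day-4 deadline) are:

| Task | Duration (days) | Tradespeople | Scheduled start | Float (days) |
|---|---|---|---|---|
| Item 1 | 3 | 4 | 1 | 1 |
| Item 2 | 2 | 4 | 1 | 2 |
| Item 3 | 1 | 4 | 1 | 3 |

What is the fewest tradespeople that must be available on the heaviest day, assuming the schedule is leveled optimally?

Early-start (Item 1@1, Item 2@1, Item 3@1) gives peak 12: d1:12  d2:8  d3:4  d4:0.
Shift Item 3→3.
Schedule Item 1@1, Item 2@1, Item 3@3: d1:8  d2:8  d3:8  d4:0 — peak 8.
No arrangement of the 24 feasible schedules does better.

8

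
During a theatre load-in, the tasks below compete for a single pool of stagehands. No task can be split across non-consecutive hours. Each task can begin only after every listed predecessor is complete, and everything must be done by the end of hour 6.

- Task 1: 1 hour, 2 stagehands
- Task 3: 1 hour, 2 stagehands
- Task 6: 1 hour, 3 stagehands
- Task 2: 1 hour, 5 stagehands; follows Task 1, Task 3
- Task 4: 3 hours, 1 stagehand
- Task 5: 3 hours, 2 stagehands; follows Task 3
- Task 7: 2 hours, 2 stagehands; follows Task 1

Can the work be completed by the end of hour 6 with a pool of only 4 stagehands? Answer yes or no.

no

Total stagehand-hours = 25; over 6 hours the average is 25/6 > 4, so some hour must exceed 4.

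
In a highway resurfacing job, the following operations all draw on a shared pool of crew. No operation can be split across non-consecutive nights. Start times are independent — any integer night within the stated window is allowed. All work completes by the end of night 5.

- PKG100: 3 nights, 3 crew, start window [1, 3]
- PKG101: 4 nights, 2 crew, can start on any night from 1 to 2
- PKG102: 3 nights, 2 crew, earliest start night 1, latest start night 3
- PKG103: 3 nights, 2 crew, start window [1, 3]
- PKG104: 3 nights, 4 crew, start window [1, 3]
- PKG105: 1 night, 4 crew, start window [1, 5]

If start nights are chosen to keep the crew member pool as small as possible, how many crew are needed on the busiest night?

Early-start (PKG100@1, PKG101@1, PKG102@1, PKG103@1, PKG104@1, PKG105@1) gives peak 17: n1:17  n2:13  n3:13  n4:2  n5:0.
Shift PKG105→4.
Schedule PKG100@1, PKG101@1, PKG102@1, PKG103@1, PKG104@1, PKG105@4: n1:13  n2:13  n3:13  n4:6  n5:0 — peak 13.

13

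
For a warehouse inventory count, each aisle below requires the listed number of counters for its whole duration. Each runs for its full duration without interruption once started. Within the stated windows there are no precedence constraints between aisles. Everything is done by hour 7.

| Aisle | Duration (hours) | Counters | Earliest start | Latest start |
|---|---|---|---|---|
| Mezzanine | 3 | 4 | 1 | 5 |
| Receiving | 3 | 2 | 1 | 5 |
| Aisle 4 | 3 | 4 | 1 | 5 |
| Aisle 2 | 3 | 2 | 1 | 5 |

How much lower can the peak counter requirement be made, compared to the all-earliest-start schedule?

Early-start peak: h1:12  h2:12  h3:12  h4:0  h5:0  h6:0  h7:0 ⇒ 12.
Leveled (Mezzanine@1, Receiving@1, Aisle 4@4, Aisle 2@4): h1:6  h2:6  h3:6  h4:6  h5:6  h6:6  h7:0 ⇒ 6.
Reduction 12 − 6 = 6.

6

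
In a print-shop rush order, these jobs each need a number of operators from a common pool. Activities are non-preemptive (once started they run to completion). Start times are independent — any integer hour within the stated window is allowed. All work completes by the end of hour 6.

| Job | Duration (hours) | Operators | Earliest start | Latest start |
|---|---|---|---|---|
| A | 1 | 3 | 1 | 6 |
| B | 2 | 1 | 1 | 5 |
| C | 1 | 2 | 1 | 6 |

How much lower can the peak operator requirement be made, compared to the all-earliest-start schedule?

3

Early-start peak: h1:6  h2:1  h3:0  h4:0  h5:0  h6:0 ⇒ 6.
Leveled (A@1, B@2, C@2): h1:3  h2:3  h3:1  h4:0  h5:0  h6:0 ⇒ 3.
Reduction 6 − 3 = 3.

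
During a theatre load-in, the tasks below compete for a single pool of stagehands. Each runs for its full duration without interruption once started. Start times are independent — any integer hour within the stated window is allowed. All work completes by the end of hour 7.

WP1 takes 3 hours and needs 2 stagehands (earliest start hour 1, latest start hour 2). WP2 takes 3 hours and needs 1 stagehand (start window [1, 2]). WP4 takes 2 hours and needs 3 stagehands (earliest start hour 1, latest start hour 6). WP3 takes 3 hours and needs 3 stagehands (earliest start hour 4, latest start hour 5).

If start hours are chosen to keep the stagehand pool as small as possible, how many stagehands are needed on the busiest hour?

6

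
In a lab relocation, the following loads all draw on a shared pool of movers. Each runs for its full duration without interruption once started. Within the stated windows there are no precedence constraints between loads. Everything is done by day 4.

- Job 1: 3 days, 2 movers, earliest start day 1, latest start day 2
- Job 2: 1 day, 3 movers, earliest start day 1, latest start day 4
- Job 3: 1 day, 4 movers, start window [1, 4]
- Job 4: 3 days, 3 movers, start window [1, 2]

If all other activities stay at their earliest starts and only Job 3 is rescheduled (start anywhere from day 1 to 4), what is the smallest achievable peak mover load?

Job 3@1: d1:12  d2:5  d3:5  d4:0 → peak 12
Job 3@2: d1:8  d2:9  d3:5  d4:0 → peak 9
Job 3@3: d1:8  d2:5  d3:9  d4:0 → peak 9
Job 3@4: d1:8  d2:5  d3:5  d4:4 → peak 8
Best is Job 3@4, peak 8.

8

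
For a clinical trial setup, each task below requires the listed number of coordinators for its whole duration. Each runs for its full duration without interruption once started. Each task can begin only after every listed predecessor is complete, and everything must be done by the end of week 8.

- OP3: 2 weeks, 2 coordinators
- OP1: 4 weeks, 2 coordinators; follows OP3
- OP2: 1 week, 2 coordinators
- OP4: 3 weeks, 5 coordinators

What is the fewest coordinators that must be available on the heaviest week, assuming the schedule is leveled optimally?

7

Early-start (OP3@1, OP1@3, OP2@1, OP4@1) gives peak 9: w1:9  w2:7  w3:7  w4:2  w5:2  w6:2  w7:0  w8:0.
Shift OP4→2.
Schedule OP3@1, OP1@3, OP2@1, OP4@2: w1:4  w2:7  w3:7  w4:7  w5:2  w6:2  w7:0  w8:0 — peak 7.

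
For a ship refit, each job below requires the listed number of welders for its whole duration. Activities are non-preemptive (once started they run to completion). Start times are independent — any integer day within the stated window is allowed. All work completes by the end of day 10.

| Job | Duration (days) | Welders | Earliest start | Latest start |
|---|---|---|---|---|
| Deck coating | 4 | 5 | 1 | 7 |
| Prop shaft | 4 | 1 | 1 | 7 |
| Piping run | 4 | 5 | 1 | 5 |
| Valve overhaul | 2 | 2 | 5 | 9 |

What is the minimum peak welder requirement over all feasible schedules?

6

Early-start (Deck coating@1, Prop shaft@1, Piping run@1, Valve overhaul@5) gives peak 11: d1:11  d2:11  d3:11  d4:11  d5:2  d6:2  d7:0  d8:0  d9:0  d10:0.
Shift Piping run→5, Valve overhaul→9.
Schedule Deck coating@1, Prop shaft@1, Piping run@5, Valve overhaul@9: d1:6  d2:6  d3:6  d4:6  d5:5  d6:5  d7:5  d8:5  d9:2  d10:2 — peak 6.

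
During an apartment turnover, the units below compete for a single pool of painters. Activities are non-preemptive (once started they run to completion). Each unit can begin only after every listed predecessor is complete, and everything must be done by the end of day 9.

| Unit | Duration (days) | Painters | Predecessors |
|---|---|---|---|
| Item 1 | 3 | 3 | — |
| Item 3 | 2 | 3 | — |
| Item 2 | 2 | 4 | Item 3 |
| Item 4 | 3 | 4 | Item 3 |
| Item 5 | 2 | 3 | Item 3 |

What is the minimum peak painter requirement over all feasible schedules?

6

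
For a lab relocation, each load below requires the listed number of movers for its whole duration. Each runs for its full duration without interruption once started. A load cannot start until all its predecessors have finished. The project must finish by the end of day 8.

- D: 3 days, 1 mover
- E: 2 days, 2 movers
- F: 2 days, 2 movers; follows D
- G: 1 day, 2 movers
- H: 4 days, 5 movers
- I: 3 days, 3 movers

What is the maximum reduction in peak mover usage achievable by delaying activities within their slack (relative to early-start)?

7

Early-start peak: d1:13  d2:11  d3:9  d4:7  d5:2  d6:0  d7:0  d8:0 ⇒ 13.
Leveled (D@1, E@5, F@7, G@5, H@1, I@6): d1:6  d2:6  d3:6  d4:5  d5:4  d6:5  d7:5  d8:5 ⇒ 6.
Reduction 13 − 6 = 7.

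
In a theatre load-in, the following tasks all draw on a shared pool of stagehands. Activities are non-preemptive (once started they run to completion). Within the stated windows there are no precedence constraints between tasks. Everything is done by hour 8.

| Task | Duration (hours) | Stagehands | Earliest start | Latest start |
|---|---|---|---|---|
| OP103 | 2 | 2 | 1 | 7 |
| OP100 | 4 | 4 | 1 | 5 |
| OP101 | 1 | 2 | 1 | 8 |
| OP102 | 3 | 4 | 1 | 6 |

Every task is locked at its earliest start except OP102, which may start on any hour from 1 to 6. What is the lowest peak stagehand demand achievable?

OP102@1: h1:12  h2:10  h3:8  h4:4  h5:0  h6:0  h7:0  h8:0 → peak 12
OP102@2: h1:8  h2:10  h3:8  h4:8  h5:0  h6:0  h7:0  h8:0 → peak 10
OP102@3: h1:8  h2:6  h3:8  h4:8  h5:4  h6:0  h7:0  h8:0 → peak 8
OP102@4: h1:8  h2:6  h3:4  h4:8  h5:4  h6:4  h7:0  h8:0 → peak 8
OP102@5: h1:8  h2:6  h3:4  h4:4  h5:4  h6:4  h7:4  h8:0 → peak 8
OP102@6: h1:8  h2:6  h3:4  h4:4  h5:0  h6:4  h7:4  h8:4 → peak 8
Best is OP102@3, peak 8.

8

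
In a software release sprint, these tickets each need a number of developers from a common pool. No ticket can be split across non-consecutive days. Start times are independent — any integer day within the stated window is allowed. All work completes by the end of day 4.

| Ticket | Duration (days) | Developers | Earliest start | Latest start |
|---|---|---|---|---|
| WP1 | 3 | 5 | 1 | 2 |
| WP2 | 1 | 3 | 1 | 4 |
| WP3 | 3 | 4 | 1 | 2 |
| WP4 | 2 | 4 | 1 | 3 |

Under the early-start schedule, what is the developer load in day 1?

16

At early start, day 1 has: WP1, WP2, WP3, WP4.
Demand: 5 + 3 + 4 + 4 = 16.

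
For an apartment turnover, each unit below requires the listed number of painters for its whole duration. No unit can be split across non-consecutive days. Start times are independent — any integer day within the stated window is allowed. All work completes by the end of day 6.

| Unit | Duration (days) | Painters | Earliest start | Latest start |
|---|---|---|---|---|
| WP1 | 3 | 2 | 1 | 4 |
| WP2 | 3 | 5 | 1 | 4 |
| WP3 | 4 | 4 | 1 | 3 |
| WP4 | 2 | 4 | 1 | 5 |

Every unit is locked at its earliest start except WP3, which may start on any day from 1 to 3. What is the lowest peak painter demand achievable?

11

WP3@1: d1:15  d2:15  d3:11  d4:4  d5:0  d6:0 → peak 15
WP3@2: d1:11  d2:15  d3:11  d4:4  d5:4  d6:0 → peak 15
WP3@3: d1:11  d2:11  d3:11  d4:4  d5:4  d6:4 → peak 11
Best is WP3@3, peak 11.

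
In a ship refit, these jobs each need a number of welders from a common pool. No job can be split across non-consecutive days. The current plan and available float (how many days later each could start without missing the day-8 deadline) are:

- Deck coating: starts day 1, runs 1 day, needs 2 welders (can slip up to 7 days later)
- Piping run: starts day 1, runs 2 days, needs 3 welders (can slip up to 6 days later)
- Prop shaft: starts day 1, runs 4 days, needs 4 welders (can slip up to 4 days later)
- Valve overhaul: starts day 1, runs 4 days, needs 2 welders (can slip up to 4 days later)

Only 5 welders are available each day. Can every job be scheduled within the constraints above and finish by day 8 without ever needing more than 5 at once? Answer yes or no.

Schedule Deck coating@1, Piping run@2, Prop shaft@5, Valve overhaul@1: d1:4  d2:5  d3:5  d4:2  d5:4  d6:4  d7:4  d8:4 — peak 5 ≤ 5.

yes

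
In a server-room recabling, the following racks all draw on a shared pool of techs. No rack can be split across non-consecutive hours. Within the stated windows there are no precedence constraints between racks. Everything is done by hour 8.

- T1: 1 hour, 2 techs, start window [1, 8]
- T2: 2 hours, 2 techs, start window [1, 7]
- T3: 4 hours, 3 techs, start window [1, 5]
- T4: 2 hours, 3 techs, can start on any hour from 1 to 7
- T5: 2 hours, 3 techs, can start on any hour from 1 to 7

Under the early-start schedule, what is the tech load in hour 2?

11

At early start, hour 2 has: T2, T3, T4, T5.
Demand: 2 + 3 + 3 + 3 = 11.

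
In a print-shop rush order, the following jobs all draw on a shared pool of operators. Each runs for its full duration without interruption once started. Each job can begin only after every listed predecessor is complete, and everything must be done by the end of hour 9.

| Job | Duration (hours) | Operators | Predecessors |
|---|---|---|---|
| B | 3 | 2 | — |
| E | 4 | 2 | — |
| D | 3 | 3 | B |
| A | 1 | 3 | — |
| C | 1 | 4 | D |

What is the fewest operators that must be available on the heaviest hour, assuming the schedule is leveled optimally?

Early-start (B@1, E@1, D@4, A@1, C@7) gives peak 7: h1:7  h2:4  h3:4  h4:5  h5:3  h6:3  h7:4  h8:0  h9:0.
Shift D→5, A→8, C→9.
Schedule B@1, E@1, D@5, A@8, C@9: h1:4  h2:4  h3:4  h4:2  h5:3  h6:3  h7:3  h8:3  h9:4 — peak 4.
Total operator-hours = 30 over 9 hours ⇒ peak ≥ ⌈30/9⌉ = 4, so 4 is optimal.

4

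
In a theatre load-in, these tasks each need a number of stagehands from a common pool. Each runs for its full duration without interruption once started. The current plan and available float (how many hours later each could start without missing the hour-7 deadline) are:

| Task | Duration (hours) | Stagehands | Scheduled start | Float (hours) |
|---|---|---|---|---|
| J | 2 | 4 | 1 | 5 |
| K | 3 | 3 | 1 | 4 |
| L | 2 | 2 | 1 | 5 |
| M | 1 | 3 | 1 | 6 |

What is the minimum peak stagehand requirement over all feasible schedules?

Early-start (J@1, K@1, L@1, M@1) gives peak 12: h1:12  h2:9  h3:3  h4:0  h5:0  h6:0  h7:0.
Shift K→3, L→3, M→6.
Schedule J@1, K@3, L@3, M@6: h1:4  h2:4  h3:5  h4:5  h5:3  h6:3  h7:0 — peak 5.

5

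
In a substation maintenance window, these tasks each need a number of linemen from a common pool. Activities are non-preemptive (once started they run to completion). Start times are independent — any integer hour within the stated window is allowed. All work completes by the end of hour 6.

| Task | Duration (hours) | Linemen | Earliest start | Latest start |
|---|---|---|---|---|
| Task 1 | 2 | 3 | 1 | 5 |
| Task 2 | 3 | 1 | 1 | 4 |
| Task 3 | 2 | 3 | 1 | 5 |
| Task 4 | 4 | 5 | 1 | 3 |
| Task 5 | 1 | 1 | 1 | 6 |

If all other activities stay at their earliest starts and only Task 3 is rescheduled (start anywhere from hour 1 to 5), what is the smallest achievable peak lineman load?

Task 3@1: h1:13  h2:12  h3:6  h4:5  h5:0  h6:0 → peak 13
Task 3@2: h1:10  h2:12  h3:9  h4:5  h5:0  h6:0 → peak 12
Task 3@3: h1:10  h2:9  h3:9  h4:8  h5:0  h6:0 → peak 10
Task 3@4: h1:10  h2:9  h3:6  h4:8  h5:3  h6:0 → peak 10
Task 3@5: h1:10  h2:9  h3:6  h4:5  h5:3  h6:3 → peak 10
Best is Task 3@3, peak 10.

10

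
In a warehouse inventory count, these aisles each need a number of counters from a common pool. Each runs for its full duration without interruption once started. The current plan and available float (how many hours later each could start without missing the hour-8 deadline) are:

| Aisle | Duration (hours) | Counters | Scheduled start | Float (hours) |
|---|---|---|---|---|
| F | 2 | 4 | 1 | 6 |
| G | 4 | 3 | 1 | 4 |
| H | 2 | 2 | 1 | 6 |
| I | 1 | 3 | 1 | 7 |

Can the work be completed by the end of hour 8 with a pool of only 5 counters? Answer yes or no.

yes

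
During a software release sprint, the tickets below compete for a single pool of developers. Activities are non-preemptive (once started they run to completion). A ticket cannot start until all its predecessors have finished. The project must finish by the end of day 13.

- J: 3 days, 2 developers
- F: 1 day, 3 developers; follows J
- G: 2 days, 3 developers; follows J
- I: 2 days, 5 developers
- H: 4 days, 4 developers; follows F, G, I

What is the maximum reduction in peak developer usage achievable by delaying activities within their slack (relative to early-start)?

Early-start peak: d1:7  d2:7  d3:2  d4:6  d5:3  d6:4  d7:4  d8:4  d9:4  d10:0  d11:0  d12:0  d13:0 ⇒ 7.
Leveled (J@1, F@4, G@5, I@7, H@9): d1:2  d2:2  d3:2  d4:3  d5:3  d6:3  d7:5  d8:5  d9:4  d10:4  d11:4  d12:4  d13:0 ⇒ 5.
Reduction 7 − 5 = 2.

2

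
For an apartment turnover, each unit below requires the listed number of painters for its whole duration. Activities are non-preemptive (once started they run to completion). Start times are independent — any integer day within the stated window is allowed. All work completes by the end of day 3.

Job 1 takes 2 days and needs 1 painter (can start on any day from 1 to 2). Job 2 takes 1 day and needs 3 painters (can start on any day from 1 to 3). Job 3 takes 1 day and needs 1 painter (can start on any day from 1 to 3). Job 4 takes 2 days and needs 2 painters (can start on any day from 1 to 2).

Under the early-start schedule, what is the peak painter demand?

7

Early-start schedule: Job 1@1, Job 2@1, Job 3@1, Job 4@1.
Load per day: day 1: 7, day 2: 3, day 3: 0.
Peak is 7.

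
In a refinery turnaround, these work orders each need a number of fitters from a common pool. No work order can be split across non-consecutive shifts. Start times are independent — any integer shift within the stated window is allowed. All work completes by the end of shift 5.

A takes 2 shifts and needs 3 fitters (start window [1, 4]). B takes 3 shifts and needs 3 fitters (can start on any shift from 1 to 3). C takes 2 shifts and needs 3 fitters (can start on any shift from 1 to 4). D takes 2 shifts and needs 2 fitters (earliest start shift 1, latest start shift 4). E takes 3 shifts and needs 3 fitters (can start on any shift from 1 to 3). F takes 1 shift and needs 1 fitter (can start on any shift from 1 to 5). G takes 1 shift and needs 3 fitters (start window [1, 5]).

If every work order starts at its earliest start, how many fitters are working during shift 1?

At early start, shift 1 has: A, B, C, D, E, F, G.
Demand: 3 + 3 + 3 + 2 + 3 + 1 + 3 = 18.

18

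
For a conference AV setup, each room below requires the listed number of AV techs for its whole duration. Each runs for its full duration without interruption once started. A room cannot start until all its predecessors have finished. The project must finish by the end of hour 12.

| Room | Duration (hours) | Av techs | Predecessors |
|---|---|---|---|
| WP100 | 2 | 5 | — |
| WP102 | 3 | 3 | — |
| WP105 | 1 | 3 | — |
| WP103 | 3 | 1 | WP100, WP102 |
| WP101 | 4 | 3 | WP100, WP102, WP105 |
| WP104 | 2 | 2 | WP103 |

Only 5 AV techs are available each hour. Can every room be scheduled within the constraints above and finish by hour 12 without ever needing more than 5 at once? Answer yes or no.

Schedule WP100@1, WP102@3, WP105@6, WP103@6, WP101@7, WP104@9: h1:5  h2:5  h3:3  h4:3  h5:3  h6:4  h7:4  h8:4  h9:5  h10:5  h11:0  h12:0 — peak 5 ≤ 5.

yes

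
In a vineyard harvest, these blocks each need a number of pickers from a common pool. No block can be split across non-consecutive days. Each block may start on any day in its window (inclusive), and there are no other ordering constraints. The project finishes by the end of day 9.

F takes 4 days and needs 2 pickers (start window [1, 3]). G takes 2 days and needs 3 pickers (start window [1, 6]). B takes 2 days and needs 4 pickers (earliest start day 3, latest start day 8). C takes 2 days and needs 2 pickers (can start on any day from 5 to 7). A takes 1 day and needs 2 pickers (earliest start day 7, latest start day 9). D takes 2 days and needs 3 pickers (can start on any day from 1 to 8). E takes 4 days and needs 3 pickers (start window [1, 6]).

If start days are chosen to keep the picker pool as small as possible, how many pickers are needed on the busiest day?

6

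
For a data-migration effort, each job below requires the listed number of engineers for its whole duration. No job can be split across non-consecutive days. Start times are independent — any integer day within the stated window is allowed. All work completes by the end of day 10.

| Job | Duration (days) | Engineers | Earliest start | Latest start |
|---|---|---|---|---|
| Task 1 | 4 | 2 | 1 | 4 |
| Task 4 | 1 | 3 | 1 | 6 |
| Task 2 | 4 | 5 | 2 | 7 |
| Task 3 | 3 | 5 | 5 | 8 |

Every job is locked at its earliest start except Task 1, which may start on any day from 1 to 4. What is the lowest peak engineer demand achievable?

10

Task 1@1: d1:5  d2:7  d3:7  d4:7  d5:10  d6:5  d7:5  d8:0  d9:0  d10:0 → peak 10
Task 1@2: d1:3  d2:7  d3:7  d4:7  d5:12  d6:5  d7:5  d8:0  d9:0  d10:0 → peak 12
Task 1@3: d1:3  d2:5  d3:7  d4:7  d5:12  d6:7  d7:5  d8:0  d9:0  d10:0 → peak 12
Task 1@4: d1:3  d2:5  d3:5  d4:7  d5:12  d6:7  d7:7  d8:0  d9:0  d10:0 → peak 12
Best is Task 1@1, peak 10.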